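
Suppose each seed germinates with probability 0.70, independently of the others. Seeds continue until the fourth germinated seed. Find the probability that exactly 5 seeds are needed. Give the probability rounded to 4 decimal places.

0.2881

Y = trial on which the fourth success occurs; negative binomial, r=4, p=0.70.
P(Y=5) = C(4,3) · p^4 · (1−p)^1
= 4 · 0.2401 · 0.3 = 0.288120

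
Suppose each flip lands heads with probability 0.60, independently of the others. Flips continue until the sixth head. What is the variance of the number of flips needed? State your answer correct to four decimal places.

Y = total flips until the sixth success; negative binomial with r=6, p=0.60.
Var(Y) = r(1−p)/p² = 6·0.40 / 0.60² = 6.666667

6.6667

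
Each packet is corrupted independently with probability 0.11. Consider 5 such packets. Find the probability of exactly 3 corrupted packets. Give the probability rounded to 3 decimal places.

0.011

X ~ Binomial(n=5, p=0.11).
P(X=3) = C(5,3) · p^3 · (1−p)^2
= 10 · 0.001331 · 0.7921 = 0.01054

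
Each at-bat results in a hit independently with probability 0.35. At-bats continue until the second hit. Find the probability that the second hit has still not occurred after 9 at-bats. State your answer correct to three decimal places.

0.121

Needing more than 9 at-bats ⇔ fewer than 2 successes in the first 9. With X ~ Binomial(9, 0.35), P(Y > 9) = P(X ≤ 1).
  k=0: C(9,0)·0.35^0·0.65^9 = 0.02071
  k=1: C(9,1)·0.35^1·0.65^8 = 0.10037
P(X ≤ 1) = 0.12109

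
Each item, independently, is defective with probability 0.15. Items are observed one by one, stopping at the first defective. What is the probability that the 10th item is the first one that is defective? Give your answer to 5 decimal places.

Geometric (trials to first success), p = 0.15.
P(Y = 10) = (1−p)^9 · p = 0.23162 · 0.15 = 0.0347425

0.03474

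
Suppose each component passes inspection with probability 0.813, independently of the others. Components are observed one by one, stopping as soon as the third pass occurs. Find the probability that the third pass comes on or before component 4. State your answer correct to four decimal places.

0.8388

Finishing within 4 components ⇔ at least 3 successes in the first 4. With X ~ Binomial(4, 0.813), P(Y ≤ 4) = 1 − P(X ≤ 2).
  k=0: C(4,0)·0.813^0·0.187^4 = 0.001223
  k=1: C(4,1)·0.813^1·0.187^3 = 0.021265
  k=2: C(4,2)·0.813^2·0.187^2 = 0.138681
1 − 0.161169 = 0.838831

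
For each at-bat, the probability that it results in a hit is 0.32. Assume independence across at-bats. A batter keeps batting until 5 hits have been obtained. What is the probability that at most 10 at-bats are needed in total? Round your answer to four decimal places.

0.1867

Finishing within 10 at-bats ⇔ at least 5 successes in the first 10. With X ~ Binomial(10, 0.32), P(Y ≤ 10) = 1 − P(X ≤ 4).
  k=0: C(10,0)·0.32^0·0.68^10 = 0.021139
  k=1: C(10,1)·0.32^1·0.68^9 = 0.099479
  k=2: C(10,2)·0.32^2·0.68^8 = 0.210661
  k=3: C(10,3)·0.32^3·0.68^7 = 0.264359
  k=4: C(10,4)·0.32^4·0.68^6 = 0.217707
1 − 0.813345 = 0.186655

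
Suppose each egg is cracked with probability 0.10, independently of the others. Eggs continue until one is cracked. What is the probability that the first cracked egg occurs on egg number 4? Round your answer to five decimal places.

Geometric (trials to first success), p = 0.10.
P(Y = 4) = (1−p)^3 · p = 0.729 · 0.10 = 0.0729000

0.07290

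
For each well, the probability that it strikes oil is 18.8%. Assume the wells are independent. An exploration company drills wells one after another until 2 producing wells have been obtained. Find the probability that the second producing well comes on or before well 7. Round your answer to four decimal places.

0.3900

Finishing within 7 wells ⇔ at least 2 successes in the first 7. With X ~ Binomial(7, 0.188), P(Y ≤ 7) = 1 − P(X ≤ 1).
  k=0: C(7,0)·0.188^0·0.812^7 = 0.232751
  k=1: C(7,1)·0.188^1·0.812^6 = 0.377218
1 − 0.609969 = 0.390031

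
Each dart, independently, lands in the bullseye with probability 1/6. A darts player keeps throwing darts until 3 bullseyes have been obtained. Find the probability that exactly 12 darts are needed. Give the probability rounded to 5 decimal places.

0.04935

Y = trial on which the third success occurs; negative binomial, r=3, p=0.166667.
P(Y=12) = C(11,2) · p^3 · (1−p)^9
= 55 · 0.0046296 · 0.19381 = 0.0493489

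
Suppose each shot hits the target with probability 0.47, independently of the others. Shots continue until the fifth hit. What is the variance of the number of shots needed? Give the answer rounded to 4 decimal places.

11.9964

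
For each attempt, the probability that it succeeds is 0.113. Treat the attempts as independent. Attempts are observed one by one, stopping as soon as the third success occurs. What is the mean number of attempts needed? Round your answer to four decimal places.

26.5487

Y = total attempts until the third success; negative binomial with r=3, p=0.113.
E[Y] = r / p = 3 / 0.113 = 26.548673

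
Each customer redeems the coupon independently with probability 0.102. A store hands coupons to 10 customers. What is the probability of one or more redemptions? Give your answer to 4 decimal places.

P(at least one) = 1 − P(none) = 1 − (1 − 0.102)^10
= 1 − 0.341007 = 0.658993

0.6590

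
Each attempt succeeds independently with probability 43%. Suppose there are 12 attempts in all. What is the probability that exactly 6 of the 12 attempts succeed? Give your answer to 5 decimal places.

0.20032

X ~ Binomial(n=12, p=0.43).
P(X=6) = C(12,6) · p^6 · (1−p)^6
= 924 · 0.0063214 · 0.034296 = 0.2003235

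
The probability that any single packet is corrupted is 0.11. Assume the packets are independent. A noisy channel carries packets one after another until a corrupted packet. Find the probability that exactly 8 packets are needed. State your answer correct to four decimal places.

Geometric (trials to first success), p = 0.11.
P(Y = 8) = (1−p)^7 · p = 0.44231 · 0.11 = 0.048654

0.0487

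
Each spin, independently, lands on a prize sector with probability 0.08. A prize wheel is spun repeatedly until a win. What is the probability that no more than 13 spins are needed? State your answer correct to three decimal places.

Y = number of spins to the first success; geometric, p = 0.08.
P(Y ≤ 13) = 1 − (1−p)^13 = 1 − 0.33825 = 0.66175

0.662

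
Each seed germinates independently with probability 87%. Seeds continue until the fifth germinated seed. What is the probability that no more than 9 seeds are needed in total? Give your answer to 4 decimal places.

Finishing within 9 seeds ⇔ at least 5 successes in the first 9. With X ~ Binomial(9, 0.87), P(Y ≤ 9) = 1 − P(X ≤ 4).
  k=0: C(9,0)·0.87^0·0.13^9 = 0.000000
  k=1: C(9,1)·0.87^1·0.13^8 = 0.000001
  k=2: C(9,2)·0.87^2·0.13^7 = 0.000017
  k=3: C(9,3)·0.87^3·0.13^6 = 0.000267
  k=4: C(9,4)·0.87^4·0.13^5 = 0.002680
1 − 0.002965 = 0.997035

0.9970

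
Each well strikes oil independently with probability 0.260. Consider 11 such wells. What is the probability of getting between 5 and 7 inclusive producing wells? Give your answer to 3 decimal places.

X ~ Binomial(11, 0.26); P(5 ≤ X ≤ 7) = Σ C(11,k) p^k (1−p)^(11−k) over k:
  k=5: C(11,5)·0.26^5·0.74^6 = 0.09014
  k=6: C(11,6)·0.26^6·0.74^5 = 0.03167
  k=7: C(11,7)·0.26^7·0.74^4 = 0.00795
Total = 0.12975

0.130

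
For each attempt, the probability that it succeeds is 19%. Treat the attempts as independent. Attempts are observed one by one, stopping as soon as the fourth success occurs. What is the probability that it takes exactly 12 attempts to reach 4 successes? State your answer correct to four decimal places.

Y = trial on which the fourth success occurs; negative binomial, r=4, p=0.19.
P(Y=12) = C(11,3) · p^4 · (1−p)^8
= 165 · 0.0013032 · 0.1853 = 0.039845

0.0398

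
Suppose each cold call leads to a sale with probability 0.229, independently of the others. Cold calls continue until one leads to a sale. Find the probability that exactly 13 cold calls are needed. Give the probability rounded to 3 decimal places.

Geometric (trials to first success), p = 0.229.
P(Y = 13) = (1−p)^12 · p = 0.044122 · 0.229 = 0.01010

0.010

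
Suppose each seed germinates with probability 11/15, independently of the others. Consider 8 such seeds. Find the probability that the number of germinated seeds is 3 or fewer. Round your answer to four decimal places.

0.0358

X ~ Binomial(8, 0.733333); P(X ≤ 3) = Σ C(8,k) p^k (1−p)^(8−k) over k:
  k=0: C(8,0)·0.733333^0·0.266667^8 = 0.000026
  k=1: C(8,1)·0.733333^1·0.266667^7 = 0.000563
  k=2: C(8,2)·0.733333^2·0.266667^6 = 0.005415
  k=3: C(8,3)·0.733333^3·0.266667^5 = 0.029781
Total = 0.035784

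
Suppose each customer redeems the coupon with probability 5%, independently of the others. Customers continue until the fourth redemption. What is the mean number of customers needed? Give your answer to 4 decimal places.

80.0000

Y = total customers until the fourth success; negative binomial with r=4, p=0.05.
E[Y] = r / p = 4 / 0.05 = 80.000000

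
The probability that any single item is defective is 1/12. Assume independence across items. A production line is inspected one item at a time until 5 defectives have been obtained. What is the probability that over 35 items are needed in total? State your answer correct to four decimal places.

0.8370

Needing more than 35 items ⇔ fewer than 5 successes in the first 35. With X ~ Binomial(35, 0.083333), P(Y > 35) = P(X ≤ 4).
  k=0: C(35,0)·0.083333^0·0.916667^35 = 0.047577
  k=1: C(35,1)·0.083333^1·0.916667^34 = 0.151383
  k=2: C(35,2)·0.083333^2·0.916667^33 = 0.233955
  k=3: C(35,3)·0.083333^3·0.916667^32 = 0.233955
  k=4: C(35,4)·0.083333^4·0.916667^31 = 0.170149
P(X ≤ 4) = 0.837018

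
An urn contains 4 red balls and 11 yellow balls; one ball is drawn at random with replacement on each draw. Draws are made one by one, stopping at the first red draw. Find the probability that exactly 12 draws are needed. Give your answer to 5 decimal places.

Geometric (trials to first success), p = 0.266667.
P(Y = 12) = (1−p)^11 · p = 0.032985 · 0.266667 = 0.0087960

0.00880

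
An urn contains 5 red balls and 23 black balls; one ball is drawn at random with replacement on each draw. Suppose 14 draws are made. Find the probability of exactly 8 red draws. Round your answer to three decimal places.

0.001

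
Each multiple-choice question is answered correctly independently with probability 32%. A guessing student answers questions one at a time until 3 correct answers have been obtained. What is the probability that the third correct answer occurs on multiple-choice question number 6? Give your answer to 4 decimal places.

0.1030

Y = trial on which the third success occurs; negative binomial, r=3, p=0.32.
P(Y=6) = C(5,2) · p^3 · (1−p)^3
= 10 · 0.032768 · 0.31443 = 0.103033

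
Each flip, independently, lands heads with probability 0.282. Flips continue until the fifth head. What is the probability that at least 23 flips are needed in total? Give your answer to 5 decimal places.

Needing more than 22 flips ⇔ fewer than 5 successes in the first 22. With X ~ Binomial(22, 0.282), P(Y > 22) = P(X ≤ 4).
  k=0: C(22,0)·0.282^0·0.718^22 = 0.0006835
  k=1: C(22,1)·0.282^1·0.718^21 = 0.0059059
  k=2: C(22,2)·0.282^2·0.718^20 = 0.0243556
  k=3: C(22,3)·0.282^3·0.718^19 = 0.0637724
  k=4: C(22,4)·0.282^4·0.718^18 = 0.1189736
P(X ≤ 4) = 0.2136910

0.21369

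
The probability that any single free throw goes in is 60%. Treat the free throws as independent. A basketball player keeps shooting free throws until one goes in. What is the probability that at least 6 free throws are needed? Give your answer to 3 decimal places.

0.010

Y = number of free throws to the first success; geometric, p = 0.60.
P(Y > 5) = P(first 5 all fail) = (1−p)^5 = 0.01024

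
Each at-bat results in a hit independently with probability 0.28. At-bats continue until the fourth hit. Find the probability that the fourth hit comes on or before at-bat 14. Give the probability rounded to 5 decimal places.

0.58130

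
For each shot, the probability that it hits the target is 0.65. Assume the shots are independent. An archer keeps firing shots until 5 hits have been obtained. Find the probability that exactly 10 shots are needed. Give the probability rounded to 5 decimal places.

Y = trial on which the fifth success occurs; negative binomial, r=5, p=0.65.
P(Y=10) = C(9,4) · p^5 · (1−p)^5
= 126 · 0.11603 · 0.0052522 = 0.0767852

0.07679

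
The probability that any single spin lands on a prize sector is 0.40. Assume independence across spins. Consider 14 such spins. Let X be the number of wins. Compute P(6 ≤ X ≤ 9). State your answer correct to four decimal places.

0.4966

X ~ Binomial(14, 0.40); P(6 ≤ X ≤ 9) = Σ C(14,k) p^k (1−p)^(14−k) over k:
  k=6: C(14,6)·0.40^6·0.60^8 = 0.206598
  k=7: C(14,7)·0.40^7·0.60^7 = 0.157408
  k=8: C(14,8)·0.40^8·0.60^6 = 0.091821
  k=9: C(14,9)·0.40^9·0.60^5 = 0.040809
Total = 0.496636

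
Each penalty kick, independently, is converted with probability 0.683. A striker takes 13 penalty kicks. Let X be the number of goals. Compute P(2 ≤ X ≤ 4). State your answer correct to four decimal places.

0.0061

X ~ Binomial(13, 0.683); P(2 ≤ X ≤ 4) = Σ C(13,k) p^k (1−p)^(13−k) over k:
  k=2: C(13,2)·0.683^2·0.317^11 = 0.000118
  k=3: C(13,3)·0.683^3·0.317^10 = 0.000934
  k=4: C(13,4)·0.683^4·0.317^9 = 0.005029
Total = 0.006081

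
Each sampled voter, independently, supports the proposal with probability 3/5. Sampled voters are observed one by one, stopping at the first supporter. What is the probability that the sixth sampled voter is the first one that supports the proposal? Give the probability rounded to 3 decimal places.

Geometric (trials to first success), p = 0.60.
P(Y = 6) = (1−p)^5 · p = 0.01024 · 0.60 = 0.00614

0.006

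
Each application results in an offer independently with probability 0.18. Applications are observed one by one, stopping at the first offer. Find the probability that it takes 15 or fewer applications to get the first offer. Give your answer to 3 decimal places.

0.949

Y = number of applications to the first success; geometric, p = 0.18.
P(Y ≤ 15) = 1 − (1−p)^15 = 1 − 0.05096 = 0.94904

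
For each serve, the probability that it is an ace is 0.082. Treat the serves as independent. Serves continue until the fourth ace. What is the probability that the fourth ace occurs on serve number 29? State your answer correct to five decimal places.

0.01744

Y = trial on which the fourth success occurs; negative binomial, r=4, p=0.082.
P(Y=29) = C(28,3) · p^4 · (1−p)^25
= 3276 · 4.5212e-05 · 0.11778 = 0.0174448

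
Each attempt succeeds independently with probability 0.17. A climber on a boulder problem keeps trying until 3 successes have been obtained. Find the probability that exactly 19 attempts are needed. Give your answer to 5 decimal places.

0.03813

Y = trial on which the third success occurs; negative binomial, r=3, p=0.17.
P(Y=19) = C(18,2) · p^3 · (1−p)^16
= 153 · 0.004913 · 0.050728 = 0.0381318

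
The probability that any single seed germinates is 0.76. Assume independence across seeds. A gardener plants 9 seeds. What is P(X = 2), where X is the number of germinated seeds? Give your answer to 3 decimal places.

0.001

X ~ Binomial(n=9, p=0.76).
P(X=2) = C(9,2) · p^2 · (1−p)^7
= 36 · 0.5776 · 4.5865e-05 = 0.00095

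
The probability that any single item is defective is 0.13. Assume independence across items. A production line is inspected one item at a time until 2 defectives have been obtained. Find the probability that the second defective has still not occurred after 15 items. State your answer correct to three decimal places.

Needing more than 15 items ⇔ fewer than 2 successes in the first 15. With X ~ Binomial(15, 0.13), P(Y > 15) = P(X ≤ 1).
  k=0: C(15,0)·0.13^0·0.87^15 = 0.12382
  k=1: C(15,1)·0.13^1·0.87^14 = 0.27753
P(X ≤ 1) = 0.40135

0.401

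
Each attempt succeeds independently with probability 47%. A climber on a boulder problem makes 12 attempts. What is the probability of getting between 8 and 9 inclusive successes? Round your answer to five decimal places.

X ~ Binomial(12, 0.47); P(8 ≤ X ≤ 9) = Σ C(12,k) p^k (1−p)^(12−k) over k:
  k=8: C(12,8)·0.47^8·0.53^4 = 0.0930018
  k=9: C(12,9)·0.47^9·0.53^3 = 0.0366548
Total = 0.1296567

0.12966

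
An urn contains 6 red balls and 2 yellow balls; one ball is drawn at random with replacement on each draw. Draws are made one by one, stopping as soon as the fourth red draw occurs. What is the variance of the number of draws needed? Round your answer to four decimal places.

1.7778

Y = total draws until the fourth success; negative binomial with r=4, p=0.75.
Var(Y) = r(1−p)/p² = 4·0.25 / 0.75² = 1.777778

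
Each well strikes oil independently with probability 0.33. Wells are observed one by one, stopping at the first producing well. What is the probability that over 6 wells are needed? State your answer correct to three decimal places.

Y = number of wells to the first success; geometric, p = 0.33.
P(Y > 6) = P(first 6 all fail) = (1−p)^6 = 0.09046

0.090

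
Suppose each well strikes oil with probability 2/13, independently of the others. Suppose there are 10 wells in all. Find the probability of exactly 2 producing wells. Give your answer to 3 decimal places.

0.280

X ~ Binomial(n=10, p=0.153846).
P(X=2) = C(10,2) · p^2 · (1−p)^8
= 45 · 0.023669 · 0.26278 = 0.27989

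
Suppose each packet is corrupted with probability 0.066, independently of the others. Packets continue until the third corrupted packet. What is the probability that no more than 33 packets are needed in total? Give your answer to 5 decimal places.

0.37295

Finishing within 33 packets ⇔ at least 3 successes in the first 33. With X ~ Binomial(33, 0.066), P(Y ≤ 33) = 1 − P(X ≤ 2).
  k=0: C(33,0)·0.066^0·0.934^33 = 0.1050623
  k=1: C(33,1)·0.066^1·0.934^32 = 0.2449954
  k=2: C(33,2)·0.066^2·0.934^31 = 0.2769969
1 − 0.6270546 = 0.3729454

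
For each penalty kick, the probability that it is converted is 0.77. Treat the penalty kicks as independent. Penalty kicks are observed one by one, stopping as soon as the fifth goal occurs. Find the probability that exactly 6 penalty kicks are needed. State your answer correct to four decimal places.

Y = trial on which the fifth success occurs; negative binomial, r=5, p=0.77.
P(Y=6) = C(5,4) · p^5 · (1−p)^1
= 5 · 0.27068 · 0.23 = 0.311280

0.3113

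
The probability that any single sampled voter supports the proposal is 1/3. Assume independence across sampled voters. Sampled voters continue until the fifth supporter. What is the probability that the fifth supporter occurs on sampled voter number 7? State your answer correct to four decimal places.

Y = trial on which the fifth success occurs; negative binomial, r=5, p=0.333333.
P(Y=7) = C(6,4) · p^5 · (1−p)^2
= 15 · 0.0041152 · 0.44444 = 0.027435

0.0274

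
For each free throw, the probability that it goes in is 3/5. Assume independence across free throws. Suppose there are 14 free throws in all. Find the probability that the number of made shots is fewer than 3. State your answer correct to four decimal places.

0.0006

X ~ Binomial(14, 0.60); P(X ≤ 2) = Σ C(14,k) p^k (1−p)^(14−k) over k:
  k=0: C(14,0)·0.60^0·0.40^14 = 0.000003
  k=1: C(14,1)·0.60^1·0.40^13 = 0.000056
  k=2: C(14,2)·0.60^2·0.40^12 = 0.000550
Total = 0.000609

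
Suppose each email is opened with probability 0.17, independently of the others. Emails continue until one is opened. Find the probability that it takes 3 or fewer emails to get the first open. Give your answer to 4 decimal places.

Y = number of emails to the first success; geometric, p = 0.17.
P(Y ≤ 3) = 1 − (1−p)^3 = 1 − 0.571787 = 0.428213

0.4282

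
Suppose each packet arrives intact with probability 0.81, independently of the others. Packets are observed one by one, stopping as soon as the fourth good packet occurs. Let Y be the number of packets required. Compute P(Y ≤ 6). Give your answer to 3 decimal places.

Finishing within 6 packets ⇔ at least 4 successes in the first 6. With X ~ Binomial(6, 0.81), P(Y ≤ 6) = 1 − P(X ≤ 3).
  k=0: C(6,0)·0.81^0·0.19^6 = 0.00005
  k=1: C(6,1)·0.81^1·0.19^5 = 0.00120
  k=2: C(6,2)·0.81^2·0.19^4 = 0.01283
  k=3: C(6,3)·0.81^3·0.19^3 = 0.07290
1 − 0.08698 = 0.91302

0.913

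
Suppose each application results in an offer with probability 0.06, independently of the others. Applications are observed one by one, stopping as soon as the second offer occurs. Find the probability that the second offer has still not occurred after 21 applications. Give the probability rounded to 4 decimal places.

0.6382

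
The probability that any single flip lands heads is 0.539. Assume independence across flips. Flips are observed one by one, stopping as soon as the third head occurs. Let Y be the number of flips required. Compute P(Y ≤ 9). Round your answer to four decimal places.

Finishing within 9 flips ⇔ at least 3 successes in the first 9. With X ~ Binomial(9, 0.539), P(Y ≤ 9) = 1 − P(X ≤ 2).
  k=0: C(9,0)·0.539^0·0.461^9 = 0.000940
  k=1: C(9,1)·0.539^1·0.461^8 = 0.009896
  k=2: C(9,2)·0.539^2·0.461^7 = 0.046279
1 − 0.057115 = 0.942885

0.9429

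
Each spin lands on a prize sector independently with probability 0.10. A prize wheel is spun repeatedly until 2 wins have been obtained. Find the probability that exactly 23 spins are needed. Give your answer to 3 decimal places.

0.024

Y = trial on which the second success occurs; negative binomial, r=2, p=0.10.
P(Y=23) = C(22,1) · p^2 · (1−p)^21
= 22 · 0.01 · 0.10942 = 0.02407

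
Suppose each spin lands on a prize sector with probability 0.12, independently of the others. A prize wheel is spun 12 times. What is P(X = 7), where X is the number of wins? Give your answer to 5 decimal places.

X ~ Binomial(n=12, p=0.12).
P(X=7) = C(12,7) · p^7 · (1−p)^5
= 792 · 3.5832e-07 · 0.52773 = 0.0001498

0.00015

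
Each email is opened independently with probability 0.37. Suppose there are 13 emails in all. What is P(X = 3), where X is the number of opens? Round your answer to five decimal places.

X ~ Binomial(n=13, p=0.37).
P(X=3) = C(13,3) · p^3 · (1−p)^10
= 286 · 0.050653 · 0.0098493 = 0.1426845

0.14268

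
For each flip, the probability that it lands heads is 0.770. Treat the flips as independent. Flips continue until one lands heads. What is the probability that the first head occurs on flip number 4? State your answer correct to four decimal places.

0.0094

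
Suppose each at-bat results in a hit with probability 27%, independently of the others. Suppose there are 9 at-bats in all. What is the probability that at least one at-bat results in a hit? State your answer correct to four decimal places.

0.9411

P(at least one) = 1 − P(none) = 1 − (1 − 0.27)^9
= 1 − 0.058872 = 0.941128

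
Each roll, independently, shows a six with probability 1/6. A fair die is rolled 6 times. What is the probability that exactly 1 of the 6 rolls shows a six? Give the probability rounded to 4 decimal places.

X ~ Binomial(n=6, p=0.166667).
P(X=1) = C(6,1) · p^1 · (1−p)^5
= 6 · 0.16667 · 0.40188 = 0.401878

0.4019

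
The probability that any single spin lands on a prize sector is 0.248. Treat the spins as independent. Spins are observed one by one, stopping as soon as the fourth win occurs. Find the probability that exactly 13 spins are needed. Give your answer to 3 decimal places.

Y = trial on which the fourth success occurs; negative binomial, r=4, p=0.248.
P(Y=13) = C(12,3) · p^4 · (1−p)^9
= 220 · 0.0037827 · 0.076906 = 0.06400

0.064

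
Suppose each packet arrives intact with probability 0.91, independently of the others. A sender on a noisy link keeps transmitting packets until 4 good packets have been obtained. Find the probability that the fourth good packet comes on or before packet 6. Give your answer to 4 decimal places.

Finishing within 6 packets ⇔ at least 4 successes in the first 6. With X ~ Binomial(6, 0.91), P(Y ≤ 6) = 1 − P(X ≤ 3).
  k=0: C(6,0)·0.91^0·0.09^6 = 0.000001
  k=1: C(6,1)·0.91^1·0.09^5 = 0.000032
  k=2: C(6,2)·0.91^2·0.09^4 = 0.000815
  k=3: C(6,3)·0.91^3·0.09^3 = 0.010987
1 − 0.011835 = 0.988165

0.9882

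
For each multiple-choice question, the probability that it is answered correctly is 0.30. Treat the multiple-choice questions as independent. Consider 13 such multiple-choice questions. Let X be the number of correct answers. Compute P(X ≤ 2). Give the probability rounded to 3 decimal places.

0.202

X ~ Binomial(13, 0.30); P(X ≤ 2) = Σ C(13,k) p^k (1−p)^(13−k) over k:
  k=0: C(13,0)·0.30^0·0.70^13 = 0.00969
  k=1: C(13,1)·0.30^1·0.70^12 = 0.05398
  k=2: C(13,2)·0.30^2·0.70^11 = 0.13881
Total = 0.20248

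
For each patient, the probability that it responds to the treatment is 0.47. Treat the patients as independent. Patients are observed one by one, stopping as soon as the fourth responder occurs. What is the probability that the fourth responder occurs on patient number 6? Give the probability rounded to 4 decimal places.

Y = trial on which the fourth success occurs; negative binomial, r=4, p=0.47.
P(Y=6) = C(5,3) · p^4 · (1−p)^2
= 10 · 0.048797 · 0.2809 = 0.137070

0.1371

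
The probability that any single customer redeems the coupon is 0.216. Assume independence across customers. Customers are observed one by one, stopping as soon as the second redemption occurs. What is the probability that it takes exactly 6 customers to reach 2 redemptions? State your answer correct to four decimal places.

Y = trial on which the second success occurs; negative binomial, r=2, p=0.216.
P(Y=6) = C(5,1) · p^2 · (1−p)^4
= 5 · 0.046656 · 0.3778 = 0.088134

0.0881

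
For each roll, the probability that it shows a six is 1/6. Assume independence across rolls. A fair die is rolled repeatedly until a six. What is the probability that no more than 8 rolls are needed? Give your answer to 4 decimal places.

Y = number of rolls to the first success; geometric, p = 0.166667.
P(Y ≤ 8) = 1 − (1−p)^8 = 1 − 0.232568 = 0.767432

0.7674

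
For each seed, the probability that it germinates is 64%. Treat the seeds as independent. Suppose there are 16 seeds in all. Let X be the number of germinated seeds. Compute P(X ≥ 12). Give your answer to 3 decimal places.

X ~ Binomial(16, 0.64); P(X ≥ 12) = Σ C(16,k) p^k (1−p)^(16−k) over k:
  k=12: C(16,12)·0.64^12·0.36^4 = 0.14436
  k=13: C(16,13)·0.64^13·0.36^3 = 0.07897
  k=14: C(16,14)·0.64^14·0.36^2 = 0.03008
  k=15: C(16,15)·0.64^15·0.36^1 = 0.00713
  k=16: C(16,16)·0.64^16·0.36^0 = 0.00079
Total = 0.26133

0.261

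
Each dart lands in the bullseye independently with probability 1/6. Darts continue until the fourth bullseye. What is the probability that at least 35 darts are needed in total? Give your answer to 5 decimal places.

0.15869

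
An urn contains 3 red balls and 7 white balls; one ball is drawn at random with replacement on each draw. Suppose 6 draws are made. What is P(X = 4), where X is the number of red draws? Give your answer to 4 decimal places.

X ~ Binomial(n=6, p=0.30).
P(X=4) = C(6,4) · p^4 · (1−p)^2
= 15 · 0.0081 · 0.49 = 0.059535

0.0595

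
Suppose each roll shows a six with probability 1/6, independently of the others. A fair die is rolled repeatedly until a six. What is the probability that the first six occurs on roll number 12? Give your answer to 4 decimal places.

0.0224

Geometric (trials to first success), p = 0.166667.
P(Y = 12) = (1−p)^11 · p = 0.13459 · 0.166667 = 0.022431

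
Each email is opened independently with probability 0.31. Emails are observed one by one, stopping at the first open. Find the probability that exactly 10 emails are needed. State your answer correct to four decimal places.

0.0110

Geometric (trials to first success), p = 0.31.
P(Y = 10) = (1−p)^9 · p = 0.035452 · 0.31 = 0.010990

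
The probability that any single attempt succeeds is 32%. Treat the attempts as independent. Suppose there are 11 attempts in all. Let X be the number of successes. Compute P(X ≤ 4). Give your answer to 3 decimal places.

X ~ Binomial(11, 0.32); P(X ≤ 4) = Σ C(11,k) p^k (1−p)^(11−k) over k:
  k=0: C(11,0)·0.32^0·0.68^11 = 0.01437
  k=1: C(11,1)·0.32^1·0.68^10 = 0.07441
  k=2: C(11,2)·0.32^2·0.68^9 = 0.17508
  k=3: C(11,3)·0.32^3·0.68^8 = 0.24718
  k=4: C(11,4)·0.32^4·0.68^7 = 0.23264
Total = 0.74368

0.744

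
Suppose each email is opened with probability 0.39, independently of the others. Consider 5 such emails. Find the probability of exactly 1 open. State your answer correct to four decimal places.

X ~ Binomial(n=5, p=0.39).
P(X=1) = C(5,1) · p^1 · (1−p)^4
= 5 · 0.39 · 0.13846 = 0.269994

0.2700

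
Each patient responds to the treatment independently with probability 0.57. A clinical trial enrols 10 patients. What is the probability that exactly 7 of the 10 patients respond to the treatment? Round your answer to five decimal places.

0.18651

X ~ Binomial(n=10, p=0.57).
P(X=7) = C(10,7) · p^7 · (1−p)^3
= 120 · 0.019549 · 0.079507 = 0.1865136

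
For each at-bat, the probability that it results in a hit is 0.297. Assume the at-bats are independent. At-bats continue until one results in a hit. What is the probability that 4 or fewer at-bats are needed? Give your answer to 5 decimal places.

0.75576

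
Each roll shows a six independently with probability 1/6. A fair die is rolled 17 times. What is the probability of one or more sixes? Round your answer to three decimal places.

0.955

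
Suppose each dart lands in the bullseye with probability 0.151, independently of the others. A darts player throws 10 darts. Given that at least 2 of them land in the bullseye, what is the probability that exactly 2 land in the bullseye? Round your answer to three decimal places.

0.603

X ~ Binomial(10, 0.151). Want P(X=2 | X≥2) = P(X=2) / P(X≥2).
P(X=2) = C(10,2)·0.151^2·0.849^8 = 0.27697
P(X≥2) = 1 − 0.19457 − 0.34606 = 0.45937
Ratio = 0.27697 / 0.45937 = 0.60292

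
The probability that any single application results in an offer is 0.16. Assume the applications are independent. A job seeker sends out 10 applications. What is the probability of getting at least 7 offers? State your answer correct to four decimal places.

0.0002

X ~ Binomial(10, 0.16); P(X ≥ 7) = Σ C(10,k) p^k (1−p)^(10−k) over k:
  k=7: C(10,7)·0.16^7·0.84^3 = 0.000191
  k=8: C(10,8)·0.16^8·0.84^2 = 0.000014
  k=9: C(10,9)·0.16^9·0.84^1 = 0.000001
  k=10: C(10,10)·0.16^10·0.84^0 = 0.000000
Total = 0.000205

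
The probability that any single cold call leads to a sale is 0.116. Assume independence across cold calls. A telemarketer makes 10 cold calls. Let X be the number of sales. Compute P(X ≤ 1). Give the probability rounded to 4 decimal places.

0.6738

X ~ Binomial(10, 0.116); P(X ≤ 1) = Σ C(10,k) p^k (1−p)^(10−k) over k:
  k=0: C(10,0)·0.116^0·0.884^10 = 0.291422
  k=1: C(10,1)·0.116^1·0.884^9 = 0.382409
Total = 0.673831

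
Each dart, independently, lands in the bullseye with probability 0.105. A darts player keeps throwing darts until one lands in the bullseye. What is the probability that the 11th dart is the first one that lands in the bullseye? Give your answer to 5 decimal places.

0.03463

Geometric (trials to first success), p = 0.105.
P(Y = 11) = (1−p)^10 · p = 0.32978 · 0.105 = 0.0346274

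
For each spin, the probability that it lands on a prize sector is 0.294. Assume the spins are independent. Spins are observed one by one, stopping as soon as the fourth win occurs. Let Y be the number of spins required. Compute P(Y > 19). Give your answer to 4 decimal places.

0.1455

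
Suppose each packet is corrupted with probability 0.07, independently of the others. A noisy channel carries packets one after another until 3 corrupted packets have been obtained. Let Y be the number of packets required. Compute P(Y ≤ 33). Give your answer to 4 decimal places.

Finishing within 33 packets ⇔ at least 3 successes in the first 33. With X ~ Binomial(33, 0.07), P(Y ≤ 33) = 1 − P(X ≤ 2).
  k=0: C(33,0)·0.07^0·0.93^33 = 0.091188
  k=1: C(33,1)·0.07^1·0.93^32 = 0.226499
  k=2: C(33,2)·0.07^2·0.93^31 = 0.272773
1 − 0.590460 = 0.409540

0.4095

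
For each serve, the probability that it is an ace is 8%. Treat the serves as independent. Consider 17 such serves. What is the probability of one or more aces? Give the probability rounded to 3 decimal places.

P(at least one) = 1 − P(none) = 1 − (1 − 0.08)^17
= 1 − 0.24232 = 0.75768

0.758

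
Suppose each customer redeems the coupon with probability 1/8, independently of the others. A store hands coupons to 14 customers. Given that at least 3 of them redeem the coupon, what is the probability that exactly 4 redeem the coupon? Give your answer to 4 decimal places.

0.2562

X ~ Binomial(14, 0.125). Want P(X=4 | X≥3) = P(X=4) / P(X≥3).
P(X=4) = C(14,4)·0.125^4·0.875^10 = 0.064292
P(X≥3) = 1 − 0.154210 − 0.308420 − 0.286390 = 0.250980
Ratio = 0.064292 / 0.250980 = 0.256163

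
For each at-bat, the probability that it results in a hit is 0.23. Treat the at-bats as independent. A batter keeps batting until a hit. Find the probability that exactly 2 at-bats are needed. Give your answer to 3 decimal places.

0.177

Geometric (trials to first success), p = 0.23.
P(Y = 2) = (1−p)^1 · p = 0.77 · 0.23 = 0.17710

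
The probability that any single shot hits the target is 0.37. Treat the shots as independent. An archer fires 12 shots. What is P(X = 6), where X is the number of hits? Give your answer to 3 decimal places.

0.148

X ~ Binomial(n=12, p=0.37).
P(X=6) = C(12,6) · p^6 · (1−p)^6
= 924 · 0.0025657 · 0.062524 = 0.14823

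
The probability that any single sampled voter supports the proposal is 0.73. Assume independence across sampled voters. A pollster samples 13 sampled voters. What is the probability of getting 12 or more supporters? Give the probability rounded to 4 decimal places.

X ~ Binomial(13, 0.73); P(X ≥ 12) = Σ C(13,k) p^k (1−p)^(13−k) over k:
  k=12: C(13,12)·0.73^12·0.27^1 = 0.080386
  k=13: C(13,13)·0.73^13·0.27^0 = 0.016718
Total = 0.097105

0.0971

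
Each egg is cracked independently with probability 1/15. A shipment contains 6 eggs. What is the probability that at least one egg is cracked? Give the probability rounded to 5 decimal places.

0.33897

P(at least one) = 1 − P(none) = 1 − (1 − 0.066667)^6
= 1 − 0.6610292 = 0.3389708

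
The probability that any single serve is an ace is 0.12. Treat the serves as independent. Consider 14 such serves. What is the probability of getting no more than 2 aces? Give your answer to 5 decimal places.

0.76848

X ~ Binomial(14, 0.12); P(X ≤ 2) = Σ C(14,k) p^k (1−p)^(14−k) over k:
  k=0: C(14,0)·0.12^0·0.88^14 = 0.1670157
  k=1: C(14,1)·0.12^1·0.88^13 = 0.3188482
  k=2: C(14,2)·0.12^2·0.88^12 = 0.2826155
Total = 0.7684795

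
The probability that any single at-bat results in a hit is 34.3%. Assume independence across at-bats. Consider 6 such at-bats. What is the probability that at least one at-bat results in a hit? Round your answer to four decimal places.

0.9196

P(at least one) = 1 − P(none) = 1 − (1 − 0.343)^6
= 1 − 0.080425 = 0.919575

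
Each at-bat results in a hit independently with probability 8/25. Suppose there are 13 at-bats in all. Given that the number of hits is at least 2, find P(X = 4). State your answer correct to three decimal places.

0.245

X ~ Binomial(13, 0.32). Want P(X=4 | X≥2) = P(X=4) / P(X≥2).
P(X=4) = C(13,4)·0.32^4·0.68^9 = 0.23307
P(X≥2) = 1 − 0.00665 − 0.04066 = 0.95269
Ratio = 0.23307 / 0.95269 = 0.24464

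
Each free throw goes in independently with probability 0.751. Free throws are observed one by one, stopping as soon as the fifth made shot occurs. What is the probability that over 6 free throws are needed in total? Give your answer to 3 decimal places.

0.464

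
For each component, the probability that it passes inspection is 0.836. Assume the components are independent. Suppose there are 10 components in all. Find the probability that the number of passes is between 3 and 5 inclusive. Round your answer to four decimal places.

0.0144

X ~ Binomial(10, 0.836); P(3 ≤ X ≤ 5) = Σ C(10,k) p^k (1−p)^(10−k) over k:
  k=3: C(10,3)·0.836^3·0.164^7 = 0.000224
  k=4: C(10,4)·0.836^4·0.164^6 = 0.001996
  k=5: C(10,5)·0.836^5·0.164^5 = 0.012208
Total = 0.014428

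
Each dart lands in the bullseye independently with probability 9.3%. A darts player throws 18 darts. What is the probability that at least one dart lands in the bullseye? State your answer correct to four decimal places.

0.8274

P(at least one) = 1 − P(none) = 1 − (1 − 0.093)^18
= 1 − 0.172556 = 0.827444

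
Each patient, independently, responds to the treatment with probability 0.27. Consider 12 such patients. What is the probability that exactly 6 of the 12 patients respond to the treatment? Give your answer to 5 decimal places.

X ~ Binomial(n=12, p=0.27).
P(X=6) = C(12,6) · p^6 · (1−p)^6
= 924 · 0.00038742 · 0.15133 = 0.0541741

0.05417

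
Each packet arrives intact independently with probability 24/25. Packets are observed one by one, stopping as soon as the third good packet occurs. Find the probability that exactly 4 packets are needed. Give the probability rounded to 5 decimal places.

Y = trial on which the third success occurs; negative binomial, r=3, p=0.96.
P(Y=4) = C(3,2) · p^3 · (1−p)^1
= 3 · 0.88474 · 0.04 = 0.1061683

0.10617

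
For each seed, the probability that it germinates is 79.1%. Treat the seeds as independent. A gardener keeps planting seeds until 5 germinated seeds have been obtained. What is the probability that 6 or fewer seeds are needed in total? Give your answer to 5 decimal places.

0.63325

Finishing within 6 seeds ⇔ at least 5 successes in the first 6. With X ~ Binomial(6, 0.791), P(Y ≤ 6) = 1 − P(X ≤ 4).
  k=0: C(6,0)·0.791^0·0.209^6 = 0.0000833
  k=1: C(6,1)·0.791^1·0.209^5 = 0.0018926
  k=2: C(6,2)·0.791^2·0.209^4 = 0.0179073
  k=3: C(6,3)·0.791^3·0.209^3 = 0.0903646
  k=4: C(6,4)·0.791^4·0.209^2 = 0.2565014
1 − 0.3667492 = 0.6332508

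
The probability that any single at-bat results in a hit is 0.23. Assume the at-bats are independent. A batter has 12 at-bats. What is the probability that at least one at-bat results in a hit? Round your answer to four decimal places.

0.9566

P(at least one) = 1 − P(none) = 1 − (1 − 0.23)^12
= 1 − 0.043440 = 0.956560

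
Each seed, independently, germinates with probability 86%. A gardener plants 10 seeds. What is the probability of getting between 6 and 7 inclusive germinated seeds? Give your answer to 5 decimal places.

0.14720

X ~ Binomial(10, 0.86); P(6 ≤ X ≤ 7) = Σ C(10,k) p^k (1−p)^(10−k) over k:
  k=6: C(10,6)·0.86^6·0.14^4 = 0.0326379
  k=7: C(10,7)·0.86^7·0.14^3 = 0.1145657
Total = 0.1472036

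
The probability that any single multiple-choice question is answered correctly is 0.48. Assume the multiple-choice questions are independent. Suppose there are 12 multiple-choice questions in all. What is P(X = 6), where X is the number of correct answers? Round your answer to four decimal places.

0.2234

X ~ Binomial(n=12, p=0.48).
P(X=6) = C(12,6) · p^6 · (1−p)^6
= 924 · 0.012231 · 0.019771 = 0.223429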